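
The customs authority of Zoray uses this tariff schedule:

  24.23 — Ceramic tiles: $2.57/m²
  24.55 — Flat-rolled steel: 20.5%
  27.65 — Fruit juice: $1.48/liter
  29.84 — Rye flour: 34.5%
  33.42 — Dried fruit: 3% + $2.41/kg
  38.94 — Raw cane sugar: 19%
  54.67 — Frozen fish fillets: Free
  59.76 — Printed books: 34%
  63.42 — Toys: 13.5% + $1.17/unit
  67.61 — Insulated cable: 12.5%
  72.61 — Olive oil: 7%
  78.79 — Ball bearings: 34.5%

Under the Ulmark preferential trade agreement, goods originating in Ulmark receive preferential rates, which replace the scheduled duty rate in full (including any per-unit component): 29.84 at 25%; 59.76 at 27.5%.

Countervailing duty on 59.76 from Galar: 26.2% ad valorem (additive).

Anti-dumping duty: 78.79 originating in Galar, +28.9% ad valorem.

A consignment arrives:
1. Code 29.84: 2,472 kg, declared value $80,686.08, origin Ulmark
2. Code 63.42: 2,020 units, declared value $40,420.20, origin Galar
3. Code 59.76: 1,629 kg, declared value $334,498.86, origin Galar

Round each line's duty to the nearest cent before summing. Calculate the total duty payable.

Line 1 (29.84, Ulmark, 2,472 kg, $80,686.08):
Base rate for 29.84 is 34.5%.
Origin Ulmark qualifies under the Zoray–Ulmark agreement and 29.84 is covered: preferential rate 25% applies instead.
Duty = $80,686.08 × 25% = $20,171.52.
Line 2 (63.42, Galar, 2,020 units, $40,420.20):
Base rate for 63.42 is 13.5% + $1.17/unit.
Duty = $40,420.20 × 13.5% + 2,020 × $1.17 = $7,820.13.
Line 3 (59.76, Galar, 1,629 kg, $334,498.86):
Base rate for 59.76 is 34%.
59.76 has an FTA preferential rate, but origin Galar is not Ulmark; base rate stands.
Additional duty on 59.76 from Galar: +26.2%. Applied ad valorem rate: 34% + 26.2% = 60.2%.
Duty = $334,498.86 × 60.2% = $201,368.31.
Total = $20,171.52 + $7,820.13 + $201,368.31 = $229,359.96.

$229,359.96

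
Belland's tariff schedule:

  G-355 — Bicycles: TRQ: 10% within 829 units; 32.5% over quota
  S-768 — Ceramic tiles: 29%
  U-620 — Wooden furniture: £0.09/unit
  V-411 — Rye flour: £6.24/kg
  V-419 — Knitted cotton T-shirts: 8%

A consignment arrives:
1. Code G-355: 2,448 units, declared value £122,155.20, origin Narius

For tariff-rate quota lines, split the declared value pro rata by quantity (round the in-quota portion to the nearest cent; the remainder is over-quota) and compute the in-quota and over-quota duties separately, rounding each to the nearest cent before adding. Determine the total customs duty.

£30,392.84

Line 1 (G-355, Narius, 2,448 units, £122,155.20):
Code G-355 is under a tariff-rate quota (threshold 829 units). In-quota: 829 units at 10%; over-quota: 1,619 units at 32.5%.
Pro-rata value split: in-quota = £122,155.20 × 829/2,448 = £41,367.10; over-quota = £122,155.20 − £41,367.10 = £80,788.10.
In-quota duty = £41,367.10 × 10% = £4,136.71. Over-quota duty = £80,788.10 × 32.5% = £26,256.13.
Line duty = £4,136.71 + £26,256.13 = £30,392.84.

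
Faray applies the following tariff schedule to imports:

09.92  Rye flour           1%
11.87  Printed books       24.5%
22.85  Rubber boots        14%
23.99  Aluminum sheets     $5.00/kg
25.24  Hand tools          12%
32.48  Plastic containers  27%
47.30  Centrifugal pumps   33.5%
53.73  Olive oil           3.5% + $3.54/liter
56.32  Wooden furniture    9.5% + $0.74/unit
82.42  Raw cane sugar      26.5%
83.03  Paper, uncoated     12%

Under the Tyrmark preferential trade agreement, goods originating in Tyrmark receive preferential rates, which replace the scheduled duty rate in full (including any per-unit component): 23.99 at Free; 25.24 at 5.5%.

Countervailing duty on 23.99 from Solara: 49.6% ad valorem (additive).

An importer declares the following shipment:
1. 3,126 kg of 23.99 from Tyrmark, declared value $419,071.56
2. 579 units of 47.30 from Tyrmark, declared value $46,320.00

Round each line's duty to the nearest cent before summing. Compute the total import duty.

$15,517.20

Line 1 (23.99, Tyrmark, 3,126 kg, $419,071.56):
Base rate for 23.99 is $5.00/kg.
Origin Tyrmark qualifies under the Faray–Tyrmark agreement and 23.99 is covered: preferential rate Free applies instead.
The additional-duty order on 23.99 targets Solara, not Tyrmark; it does not apply.
Duty = $419,071.56 × 0% = $0.00.
Line 2 (47.30, Tyrmark, 579 units, $46,320.00):
Base rate for 47.30 is 33.5%.
Origin Tyrmark is the FTA partner but 47.30 is not on the preference list; base rate stands.
Duty = $46,320.00 × 33.5% = $15,517.20.
Total = $0.00 + $15,517.20 = $15,517.20.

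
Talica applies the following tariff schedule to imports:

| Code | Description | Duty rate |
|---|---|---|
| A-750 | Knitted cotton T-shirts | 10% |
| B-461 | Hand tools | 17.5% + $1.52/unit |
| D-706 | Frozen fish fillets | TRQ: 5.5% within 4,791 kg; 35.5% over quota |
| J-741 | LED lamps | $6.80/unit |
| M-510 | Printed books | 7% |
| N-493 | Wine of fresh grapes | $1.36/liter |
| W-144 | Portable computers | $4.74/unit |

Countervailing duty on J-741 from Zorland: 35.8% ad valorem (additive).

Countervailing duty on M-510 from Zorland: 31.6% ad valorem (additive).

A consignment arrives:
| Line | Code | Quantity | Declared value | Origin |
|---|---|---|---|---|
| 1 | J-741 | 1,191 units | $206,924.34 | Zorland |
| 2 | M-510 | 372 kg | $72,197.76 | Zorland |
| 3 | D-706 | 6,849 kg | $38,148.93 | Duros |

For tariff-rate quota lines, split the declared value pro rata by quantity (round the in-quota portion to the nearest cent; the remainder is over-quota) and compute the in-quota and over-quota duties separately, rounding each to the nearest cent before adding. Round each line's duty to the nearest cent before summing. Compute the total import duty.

$115,583.16

Line 1 (J-741, Zorland, 1,191 units, $206,924.34):
Base rate for J-741 is $6.80/unit.
Additional duty on J-741 from Zorland: +35.8% ad valorem. Applied ad valorem rate = 35.8%.
Duty = $206,924.34 × 35.8% + 1,191 × $6.80 = $82,177.71.
Line 2 (M-510, Zorland, 372 kg, $72,197.76):
Base rate for M-510 is 7%.
Additional duty on M-510 from Zorland: +31.6%. Applied ad valorem rate: 7% + 31.6% = 38.6%.
Duty = $72,197.76 × 38.6% = $27,868.34.
Line 3 (D-706, Duros, 6,849 kg, $38,148.93):
Code D-706 is under a tariff-rate quota (threshold 4,791 kg). In-quota: 4,791 kg at 5.5%; over-quota: 2,058 kg at 35.5%.
Pro-rata value split: in-quota = $38,148.93 × 4,791/6,849 = $26,685.87; over-quota = $38,148.93 − $26,685.87 = $11,463.06.
In-quota duty = $26,685.87 × 5.5% = $1,467.72. Over-quota duty = $11,463.06 × 35.5% = $4,069.39.
Line duty = $1,467.72 + $4,069.39 = $5,537.11.
Total = $82,177.71 + $27,868.34 + $5,537.11 = $115,583.16.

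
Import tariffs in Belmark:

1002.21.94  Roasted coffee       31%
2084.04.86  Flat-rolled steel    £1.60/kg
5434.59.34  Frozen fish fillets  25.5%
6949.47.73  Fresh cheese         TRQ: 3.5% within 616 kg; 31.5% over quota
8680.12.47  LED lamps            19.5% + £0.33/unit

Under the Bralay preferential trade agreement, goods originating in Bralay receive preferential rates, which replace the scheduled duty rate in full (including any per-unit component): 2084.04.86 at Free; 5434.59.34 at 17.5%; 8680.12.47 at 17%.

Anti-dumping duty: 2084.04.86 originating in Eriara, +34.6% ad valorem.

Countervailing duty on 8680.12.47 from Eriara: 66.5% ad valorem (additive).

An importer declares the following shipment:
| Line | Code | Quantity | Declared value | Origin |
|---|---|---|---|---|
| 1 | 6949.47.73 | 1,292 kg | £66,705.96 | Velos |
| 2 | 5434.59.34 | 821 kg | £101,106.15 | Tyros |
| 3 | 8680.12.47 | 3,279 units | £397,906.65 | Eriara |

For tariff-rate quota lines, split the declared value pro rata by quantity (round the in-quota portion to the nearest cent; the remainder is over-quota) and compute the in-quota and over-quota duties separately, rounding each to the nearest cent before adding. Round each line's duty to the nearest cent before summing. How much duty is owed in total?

Line 1 (6949.47.73, Velos, 1,292 kg, £66,705.96):
Code 6949.47.73 is under a tariff-rate quota (threshold 616 kg). In-quota: 616 kg at 3.5%; over-quota: 676 kg at 31.5%.
Pro-rata value split: in-quota = £66,705.96 × 616/1,292 = £31,804.08; over-quota = £66,705.96 − £31,804.08 = £34,901.88.
In-quota duty = £31,804.08 × 3.5% = £1,113.14. Over-quota duty = £34,901.88 × 31.5% = £10,994.09.
Line duty = £1,113.14 + £10,994.09 = £12,107.23.
Line 2 (5434.59.34, Tyros, 821 kg, £101,106.15):
Base rate for 5434.59.34 is 25.5%.
5434.59.34 has an FTA preferential rate, but origin Tyros is not Bralay; base rate stands.
Duty = £101,106.15 × 25.5% = £25,782.07.
Line 3 (8680.12.47, Eriara, 3,279 units, £397,906.65):
Base rate for 8680.12.47 is 19.5% + £0.33/unit.
8680.12.47 has an FTA preferential rate, but origin Eriara is not Bralay; base rate stands.
Additional duty on 8680.12.47 from Eriara: +66.5%. Applied ad valorem rate: 19.5% + 66.5% = 86%.
Duty = £397,906.65 × 86% + 3,279 × £0.33 = £343,281.79.
Total = £12,107.23 + £25,782.07 + £343,281.79 = £381,171.09.

£381,171.09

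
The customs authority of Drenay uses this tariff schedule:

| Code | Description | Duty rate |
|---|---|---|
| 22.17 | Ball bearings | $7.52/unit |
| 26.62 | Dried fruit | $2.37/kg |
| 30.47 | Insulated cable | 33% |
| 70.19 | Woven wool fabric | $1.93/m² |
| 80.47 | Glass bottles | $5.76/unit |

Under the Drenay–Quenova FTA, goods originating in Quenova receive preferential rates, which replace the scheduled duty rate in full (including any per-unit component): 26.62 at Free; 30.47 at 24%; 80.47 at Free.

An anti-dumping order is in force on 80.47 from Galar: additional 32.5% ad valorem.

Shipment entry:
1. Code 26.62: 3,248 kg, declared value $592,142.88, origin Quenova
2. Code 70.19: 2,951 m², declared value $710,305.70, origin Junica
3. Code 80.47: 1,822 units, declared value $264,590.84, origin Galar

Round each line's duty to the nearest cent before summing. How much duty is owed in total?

Line 1 (26.62, Quenova, 3,248 kg, $592,142.88):
Base rate for 26.62 is $2.37/kg.
Origin Quenova qualifies under the Drenay–Quenova agreement and 26.62 is covered: preferential rate Free applies instead.
Duty = $592,142.88 × 0% = $0.00.
Line 2 (70.19, Junica, 2,951 m², $710,305.70):
Base rate for 70.19 is $1.93/m².
Duty = 2,951 × $1.93 = $5,695.43.
Line 3 (80.47, Galar, 1,822 units, $264,590.84):
Base rate for 80.47 is $5.76/unit.
80.47 has an FTA preferential rate, but origin Galar is not Quenova; base rate stands.
Additional duty on 80.47 from Galar: +32.5% ad valorem. Applied ad valorem rate = 32.5%.
Duty = $264,590.84 × 32.5% + 1,822 × $5.76 = $96,486.74.
Total = $0.00 + $5,695.43 + $96,486.74 = $102,182.17.

$102,182.17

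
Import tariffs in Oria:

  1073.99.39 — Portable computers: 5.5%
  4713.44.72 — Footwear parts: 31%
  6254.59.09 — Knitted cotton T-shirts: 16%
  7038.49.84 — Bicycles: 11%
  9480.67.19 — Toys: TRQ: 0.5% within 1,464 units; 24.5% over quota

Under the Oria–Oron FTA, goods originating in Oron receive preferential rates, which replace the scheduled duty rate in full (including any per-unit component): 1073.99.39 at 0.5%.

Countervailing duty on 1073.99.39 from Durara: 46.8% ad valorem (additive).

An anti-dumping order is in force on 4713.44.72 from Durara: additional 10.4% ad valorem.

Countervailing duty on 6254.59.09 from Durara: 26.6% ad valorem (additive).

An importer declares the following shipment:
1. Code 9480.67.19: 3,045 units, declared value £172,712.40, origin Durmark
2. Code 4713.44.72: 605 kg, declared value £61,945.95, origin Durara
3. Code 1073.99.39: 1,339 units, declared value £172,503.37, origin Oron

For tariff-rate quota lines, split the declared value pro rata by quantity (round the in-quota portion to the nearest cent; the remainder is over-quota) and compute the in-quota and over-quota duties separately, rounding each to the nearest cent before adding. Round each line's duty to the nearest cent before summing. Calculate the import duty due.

£48,893.54

Line 1 (9480.67.19, Durmark, 3,045 units, £172,712.40):
Code 9480.67.19 is under a tariff-rate quota (threshold 1,464 units). In-quota: 1,464 units at 0.5%; over-quota: 1,581 units at 24.5%.
Pro-rata value split: in-quota = £172,712.40 × 1,464/3,045 = £83,038.08; over-quota = £172,712.40 − £83,038.08 = £89,674.32.
In-quota duty = £83,038.08 × 0.5% = £415.19. Over-quota duty = £89,674.32 × 24.5% = £21,970.21.
Line duty = £415.19 + £21,970.21 = £22,385.40.
Line 2 (4713.44.72, Durara, 605 kg, £61,945.95):
Base rate for 4713.44.72 is 31%.
Additional duty on 4713.44.72 from Durara: +10.4%. Applied ad valorem rate: 31% + 10.4% = 41.4%.
Duty = £61,945.95 × 41.4% = £25,645.62.
Line 3 (1073.99.39, Oron, 1,339 units, £172,503.37):
Base rate for 1073.99.39 is 5.5%.
Origin Oron qualifies under the Oria–Oron agreement and 1073.99.39 is covered: preferential rate 0.5% applies instead.
The additional-duty order on 1073.99.39 targets Durara, not Oron; it does not apply.
Duty = £172,503.37 × 0.5% = £862.52.
Total = £22,385.40 + £25,645.62 + £862.52 = £48,893.54.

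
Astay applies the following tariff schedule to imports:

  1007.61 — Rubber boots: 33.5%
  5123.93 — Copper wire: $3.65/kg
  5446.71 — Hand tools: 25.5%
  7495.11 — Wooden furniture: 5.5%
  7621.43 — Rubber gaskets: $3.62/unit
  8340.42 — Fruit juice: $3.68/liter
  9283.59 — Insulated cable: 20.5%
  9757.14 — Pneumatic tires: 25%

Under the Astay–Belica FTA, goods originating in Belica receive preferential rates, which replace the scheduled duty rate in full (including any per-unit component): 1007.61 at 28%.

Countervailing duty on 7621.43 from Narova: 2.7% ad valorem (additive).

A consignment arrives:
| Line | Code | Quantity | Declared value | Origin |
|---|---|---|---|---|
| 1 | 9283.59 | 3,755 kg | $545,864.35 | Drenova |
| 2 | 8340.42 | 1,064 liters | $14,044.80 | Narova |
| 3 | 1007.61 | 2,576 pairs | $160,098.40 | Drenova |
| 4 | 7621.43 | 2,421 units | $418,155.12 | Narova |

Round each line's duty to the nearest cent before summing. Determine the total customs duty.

$189,504.88

Line 1 (9283.59, Drenova, 3,755 kg, $545,864.35):
Base rate for 9283.59 is 20.5%.
Duty = $545,864.35 × 20.5% = $111,902.19.
Line 2 (8340.42, Narova, 1,064 liters, $14,044.80):
Base rate for 8340.42 is $3.68/liter.
Duty = 1,064 × $3.68 = $3,915.52.
Line 3 (1007.61, Drenova, 2,576 pairs, $160,098.40):
Base rate for 1007.61 is 33.5%.
1007.61 has an FTA preferential rate, but origin Drenova is not Belica; base rate stands.
Duty = $160,098.40 × 33.5% = $53,632.96.
Line 4 (7621.43, Narova, 2,421 units, $418,155.12):
Base rate for 7621.43 is $3.62/unit.
Additional duty on 7621.43 from Narova: +2.7% ad valorem. Applied ad valorem rate = 2.7%.
Duty = $418,155.12 × 2.7% + 2,421 × $3.62 = $20,054.21.
Total = $111,902.19 + $3,915.52 + $53,632.96 + $20,054.21 = $189,504.88.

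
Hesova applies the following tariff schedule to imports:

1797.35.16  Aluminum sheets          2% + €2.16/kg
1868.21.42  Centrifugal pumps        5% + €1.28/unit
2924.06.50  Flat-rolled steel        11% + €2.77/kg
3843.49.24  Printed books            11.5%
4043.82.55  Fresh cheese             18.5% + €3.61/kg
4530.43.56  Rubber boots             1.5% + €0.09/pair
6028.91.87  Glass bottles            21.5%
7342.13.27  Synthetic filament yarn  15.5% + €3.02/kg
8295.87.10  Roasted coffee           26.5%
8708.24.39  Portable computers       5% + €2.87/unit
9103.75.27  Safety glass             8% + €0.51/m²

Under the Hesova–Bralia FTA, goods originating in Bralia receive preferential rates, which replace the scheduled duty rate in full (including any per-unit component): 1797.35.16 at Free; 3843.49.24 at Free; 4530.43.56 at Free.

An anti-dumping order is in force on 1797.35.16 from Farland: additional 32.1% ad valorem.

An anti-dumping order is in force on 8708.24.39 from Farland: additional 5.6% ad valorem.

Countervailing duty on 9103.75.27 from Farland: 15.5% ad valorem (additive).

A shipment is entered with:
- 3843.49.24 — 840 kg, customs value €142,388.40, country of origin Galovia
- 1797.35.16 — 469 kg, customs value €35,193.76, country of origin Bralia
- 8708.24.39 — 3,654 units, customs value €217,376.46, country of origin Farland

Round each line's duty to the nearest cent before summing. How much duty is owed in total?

€49,903.55

Line 1 (3843.49.24, Galovia, 840 kg, €142,388.40):
Base rate for 3843.49.24 is 11.5%.
3843.49.24 has an FTA preferential rate, but origin Galovia is not Bralia; base rate stands.
Duty = €142,388.40 × 11.5% = €16,374.67.
Line 2 (1797.35.16, Bralia, 469 kg, €35,193.76):
Base rate for 1797.35.16 is 2% + €2.16/kg.
Origin Bralia qualifies under the Hesova–Bralia agreement and 1797.35.16 is covered: preferential rate Free applies instead.
The additional-duty order on 1797.35.16 targets Farland, not Bralia; it does not apply.
Duty = €35,193.76 × 0% = €0.00.
Line 3 (8708.24.39, Farland, 3,654 units, €217,376.46):
Base rate for 8708.24.39 is 5% + €2.87/unit.
Additional duty on 8708.24.39 from Farland: +5.6%. Applied ad valorem rate: 5% + 5.6% = 10.6%.
Duty = €217,376.46 × 10.6% + 3,654 × €2.87 = €33,528.88.
Total = €16,374.67 + €0.00 + €33,528.88 = €49,903.55.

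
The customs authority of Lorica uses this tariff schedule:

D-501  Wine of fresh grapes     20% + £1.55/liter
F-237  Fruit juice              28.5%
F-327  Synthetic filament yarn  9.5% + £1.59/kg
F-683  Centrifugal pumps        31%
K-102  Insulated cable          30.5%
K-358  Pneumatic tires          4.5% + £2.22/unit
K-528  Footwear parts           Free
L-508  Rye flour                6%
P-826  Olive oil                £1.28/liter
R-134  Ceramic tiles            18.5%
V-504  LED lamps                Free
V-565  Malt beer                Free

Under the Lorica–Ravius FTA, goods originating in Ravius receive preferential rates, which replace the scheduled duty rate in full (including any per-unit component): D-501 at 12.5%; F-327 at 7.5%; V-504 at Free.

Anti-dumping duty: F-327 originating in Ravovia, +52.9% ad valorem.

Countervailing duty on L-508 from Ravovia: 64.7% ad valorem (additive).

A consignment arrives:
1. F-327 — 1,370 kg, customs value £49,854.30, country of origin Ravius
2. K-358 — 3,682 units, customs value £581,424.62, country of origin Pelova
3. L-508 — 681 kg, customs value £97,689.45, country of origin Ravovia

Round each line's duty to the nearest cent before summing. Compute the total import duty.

Line 1 (F-327, Ravius, 1,370 kg, £49,854.30):
Base rate for F-327 is 9.5% + £1.59/kg.
Origin Ravius qualifies under the Lorica–Ravius agreement and F-327 is covered: preferential rate 7.5% applies instead.
The additional-duty order on F-327 targets Ravovia, not Ravius; it does not apply.
Duty = £49,854.30 × 7.5% = £3,739.07.
Line 2 (K-358, Pelova, 3,682 units, £581,424.62):
Base rate for K-358 is 4.5% + £2.22/unit.
Duty = £581,424.62 × 4.5% + 3,682 × £2.22 = £34,338.15.
Line 3 (L-508, Ravovia, 681 kg, £97,689.45):
Base rate for L-508 is 6%.
Additional duty on L-508 from Ravovia: +64.7%. Applied ad valorem rate: 6% + 64.7% = 70.7%.
Duty = £97,689.45 × 70.7% = £69,066.44.
Total = £3,739.07 + £34,338.15 + £69,066.44 = £107,143.66.

£107,143.66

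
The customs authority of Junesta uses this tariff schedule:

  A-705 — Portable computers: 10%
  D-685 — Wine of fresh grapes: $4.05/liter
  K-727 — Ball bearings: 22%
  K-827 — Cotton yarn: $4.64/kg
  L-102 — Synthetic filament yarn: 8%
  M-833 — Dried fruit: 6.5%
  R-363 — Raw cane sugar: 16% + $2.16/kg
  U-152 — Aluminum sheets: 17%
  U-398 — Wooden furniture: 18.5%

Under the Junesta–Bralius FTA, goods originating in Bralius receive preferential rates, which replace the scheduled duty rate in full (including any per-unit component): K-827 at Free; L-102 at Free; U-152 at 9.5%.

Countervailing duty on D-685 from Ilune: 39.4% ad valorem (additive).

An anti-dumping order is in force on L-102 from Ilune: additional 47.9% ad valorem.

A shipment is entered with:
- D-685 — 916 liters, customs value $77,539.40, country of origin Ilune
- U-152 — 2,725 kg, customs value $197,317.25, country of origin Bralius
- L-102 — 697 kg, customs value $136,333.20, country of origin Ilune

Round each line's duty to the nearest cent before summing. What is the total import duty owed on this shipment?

Line 1 (D-685, Ilune, 916 liters, $77,539.40):
Base rate for D-685 is $4.05/liter.
Additional duty on D-685 from Ilune: +39.4% ad valorem. Applied ad valorem rate = 39.4%.
Duty = $77,539.40 × 39.4% + 916 × $4.05 = $34,260.32.
Line 2 (U-152, Bralius, 2,725 kg, $197,317.25):
Base rate for U-152 is 17%.
Origin Bralius qualifies under the Junesta–Bralius agreement and U-152 is covered: preferential rate 9.5% applies instead.
Duty = $197,317.25 × 9.5% = $18,745.14.
Line 3 (L-102, Ilune, 697 kg, $136,333.20):
Base rate for L-102 is 8%.
L-102 has an FTA preferential rate, but origin Ilune is not Bralius; base rate stands.
Additional duty on L-102 from Ilune: +47.9%. Applied ad valorem rate: 8% + 47.9% = 55.9%.
Duty = $136,333.20 × 55.9% = $76,210.26.
Total = $34,260.32 + $18,745.14 + $76,210.26 = $129,215.72.

$129,215.72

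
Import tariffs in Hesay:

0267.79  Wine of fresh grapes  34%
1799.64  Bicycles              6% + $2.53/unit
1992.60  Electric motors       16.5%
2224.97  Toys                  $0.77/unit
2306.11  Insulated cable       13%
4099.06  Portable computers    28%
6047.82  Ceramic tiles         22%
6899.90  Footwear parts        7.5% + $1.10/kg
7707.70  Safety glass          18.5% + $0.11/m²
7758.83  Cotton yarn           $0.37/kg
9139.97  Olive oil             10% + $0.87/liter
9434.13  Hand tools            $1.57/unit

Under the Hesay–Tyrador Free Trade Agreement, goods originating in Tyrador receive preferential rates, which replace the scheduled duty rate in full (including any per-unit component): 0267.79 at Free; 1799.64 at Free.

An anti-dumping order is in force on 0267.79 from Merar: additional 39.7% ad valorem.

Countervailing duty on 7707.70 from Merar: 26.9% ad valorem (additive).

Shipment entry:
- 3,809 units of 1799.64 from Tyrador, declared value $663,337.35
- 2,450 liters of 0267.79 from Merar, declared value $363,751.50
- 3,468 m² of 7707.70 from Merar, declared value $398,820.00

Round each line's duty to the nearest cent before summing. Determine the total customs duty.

$449,530.62

Line 1 (1799.64, Tyrador, 3,809 units, $663,337.35):
Base rate for 1799.64 is 6% + $2.53/unit.
Origin Tyrador qualifies under the Hesay–Tyrador agreement and 1799.64 is covered: preferential rate Free applies instead.
Duty = $663,337.35 × 0% = $0.00.
Line 2 (0267.79, Merar, 2,450 liters, $363,751.50):
Base rate for 0267.79 is 34%.
0267.79 has an FTA preferential rate, but origin Merar is not Tyrador; base rate stands.
Additional duty on 0267.79 from Merar: +39.7%. Applied ad valorem rate: 34% + 39.7% = 73.7%.
Duty = $363,751.50 × 73.7% = $268,084.86.
Line 3 (7707.70, Merar, 3,468 m², $398,820.00):
Base rate for 7707.70 is 18.5% + $0.11/m².
Additional duty on 7707.70 from Merar: +26.9%. Applied ad valorem rate: 18.5% + 26.9% = 45.4%.
Duty = $398,820.00 × 45.4% + 3,468 × $0.11 = $181,445.76.
Total = $0.00 + $268,084.86 + $181,445.76 = $449,530.62.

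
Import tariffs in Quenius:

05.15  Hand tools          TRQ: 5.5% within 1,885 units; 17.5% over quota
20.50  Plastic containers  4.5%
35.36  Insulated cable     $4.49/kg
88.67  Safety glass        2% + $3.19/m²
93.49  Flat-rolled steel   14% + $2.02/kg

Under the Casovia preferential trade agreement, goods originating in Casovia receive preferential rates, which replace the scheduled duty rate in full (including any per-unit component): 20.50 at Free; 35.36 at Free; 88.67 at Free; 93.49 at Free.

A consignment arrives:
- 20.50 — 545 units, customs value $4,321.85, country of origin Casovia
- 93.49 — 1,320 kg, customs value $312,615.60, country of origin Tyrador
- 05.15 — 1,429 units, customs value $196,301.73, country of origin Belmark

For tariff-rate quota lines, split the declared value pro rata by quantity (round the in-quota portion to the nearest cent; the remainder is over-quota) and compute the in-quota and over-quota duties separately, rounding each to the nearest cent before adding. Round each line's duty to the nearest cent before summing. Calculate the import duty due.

Line 1 (20.50, Casovia, 545 units, $4,321.85):
Base rate for 20.50 is 4.5%.
Origin Casovia qualifies under the Quenius–Casovia agreement and 20.50 is covered: preferential rate Free applies instead.
Duty = $4,321.85 × 0% = $0.00.
Line 2 (93.49, Tyrador, 1,320 kg, $312,615.60):
Base rate for 93.49 is 14% + $2.02/kg.
93.49 has an FTA preferential rate, but origin Tyrador is not Casovia; base rate stands.
Duty = $312,615.60 × 14% + 1,320 × $2.02 = $46,432.58.
Line 3 (05.15, Belmark, 1,429 units, $196,301.73):
Code 05.15 is under a tariff-rate quota (threshold 1,885 units). Quantity 1,429 units is within the quota, so the in-quota rate 5.5% applies to the full value.
Duty = $196,301.73 × 5.5% = $10,796.60.
Total = $0.00 + $46,432.58 + $10,796.60 = $57,229.18.

$57,229.18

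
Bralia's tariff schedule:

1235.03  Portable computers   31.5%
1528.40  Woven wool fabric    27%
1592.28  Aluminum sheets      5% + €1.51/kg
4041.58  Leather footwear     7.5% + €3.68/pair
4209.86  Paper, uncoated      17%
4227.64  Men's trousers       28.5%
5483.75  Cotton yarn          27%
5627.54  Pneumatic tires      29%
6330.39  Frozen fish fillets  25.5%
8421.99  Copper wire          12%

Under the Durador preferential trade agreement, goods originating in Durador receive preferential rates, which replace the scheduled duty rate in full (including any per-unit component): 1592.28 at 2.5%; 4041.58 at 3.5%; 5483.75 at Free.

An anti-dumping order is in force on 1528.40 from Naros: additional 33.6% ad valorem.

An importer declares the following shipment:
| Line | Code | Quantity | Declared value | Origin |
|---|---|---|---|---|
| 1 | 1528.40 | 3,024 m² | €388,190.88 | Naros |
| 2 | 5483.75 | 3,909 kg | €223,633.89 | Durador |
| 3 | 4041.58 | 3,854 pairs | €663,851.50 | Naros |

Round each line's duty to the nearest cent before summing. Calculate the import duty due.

€299,215.25

Line 1 (1528.40, Naros, 3,024 m², €388,190.88):
Base rate for 1528.40 is 27%.
Additional duty on 1528.40 from Naros: +33.6%. Applied ad valorem rate: 27% + 33.6% = 60.6%.
Duty = €388,190.88 × 60.6% = €235,243.67.
Line 2 (5483.75, Durador, 3,909 kg, €223,633.89):
Base rate for 5483.75 is 27%.
Origin Durador qualifies under the Bralia–Durador agreement and 5483.75 is covered: preferential rate Free applies instead.
Duty = €223,633.89 × 0% = €0.00.
Line 3 (4041.58, Naros, 3,854 pairs, €663,851.50):
Base rate for 4041.58 is 7.5% + €3.68/pair.
4041.58 has an FTA preferential rate, but origin Naros is not Durador; base rate stands.
Duty = €663,851.50 × 7.5% + 3,854 × €3.68 = €63,971.58.
Total = €235,243.67 + €0.00 + €63,971.58 = €299,215.25.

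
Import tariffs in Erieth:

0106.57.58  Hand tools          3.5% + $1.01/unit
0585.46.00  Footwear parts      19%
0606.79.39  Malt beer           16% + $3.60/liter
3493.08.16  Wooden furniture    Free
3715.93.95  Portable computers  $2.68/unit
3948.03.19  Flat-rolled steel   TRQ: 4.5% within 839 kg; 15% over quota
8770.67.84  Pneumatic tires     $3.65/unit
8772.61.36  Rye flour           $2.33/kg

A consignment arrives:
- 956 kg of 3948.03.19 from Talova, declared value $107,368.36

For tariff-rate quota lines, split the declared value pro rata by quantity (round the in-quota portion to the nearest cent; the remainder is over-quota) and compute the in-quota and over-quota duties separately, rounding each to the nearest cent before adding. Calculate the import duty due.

Line 1 (3948.03.19, Talova, 956 kg, $107,368.36):
Code 3948.03.19 is under a tariff-rate quota (threshold 839 kg). In-quota: 839 kg at 4.5%; over-quota: 117 kg at 15%.
Pro-rata value split: in-quota = $107,368.36 × 839/956 = $94,228.09; over-quota = $107,368.36 − $94,228.09 = $13,140.27.
In-quota duty = $94,228.09 × 4.5% = $4,240.26. Over-quota duty = $13,140.27 × 15% = $1,971.04.
Line duty = $4,240.26 + $1,971.04 = $6,211.30.

$6,211.30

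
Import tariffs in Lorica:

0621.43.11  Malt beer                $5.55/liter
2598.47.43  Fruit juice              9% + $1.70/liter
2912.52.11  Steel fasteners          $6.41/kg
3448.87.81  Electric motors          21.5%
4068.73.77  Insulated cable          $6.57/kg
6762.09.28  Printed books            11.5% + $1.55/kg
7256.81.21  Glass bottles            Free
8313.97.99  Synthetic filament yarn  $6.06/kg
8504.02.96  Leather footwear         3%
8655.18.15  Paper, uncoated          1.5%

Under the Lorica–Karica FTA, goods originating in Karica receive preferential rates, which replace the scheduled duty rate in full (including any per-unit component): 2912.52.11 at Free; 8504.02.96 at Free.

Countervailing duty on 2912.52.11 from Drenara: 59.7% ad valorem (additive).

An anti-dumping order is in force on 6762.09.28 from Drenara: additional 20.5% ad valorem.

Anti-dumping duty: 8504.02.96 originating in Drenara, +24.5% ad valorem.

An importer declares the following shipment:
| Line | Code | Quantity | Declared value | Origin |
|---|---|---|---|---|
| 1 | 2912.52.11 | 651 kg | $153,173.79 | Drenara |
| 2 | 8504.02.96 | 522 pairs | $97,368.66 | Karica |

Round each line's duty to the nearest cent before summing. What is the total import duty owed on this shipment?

Line 1 (2912.52.11, Drenara, 651 kg, $153,173.79):
Base rate for 2912.52.11 is $6.41/kg.
2912.52.11 has an FTA preferential rate, but origin Drenara is not Karica; base rate stands.
Additional duty on 2912.52.11 from Drenara: +59.7% ad valorem. Applied ad valorem rate = 59.7%.
Duty = $153,173.79 × 59.7% + 651 × $6.41 = $95,617.66.
Line 2 (8504.02.96, Karica, 522 pairs, $97,368.66):
Base rate for 8504.02.96 is 3%.
Origin Karica qualifies under the Lorica–Karica agreement and 8504.02.96 is covered: preferential rate Free applies instead.
The additional-duty order on 8504.02.96 targets Drenara, not Karica; it does not apply.
Duty = $97,368.66 × 0% = $0.00.
Total = $95,617.66 + $0.00 = $95,617.66.

$95,617.66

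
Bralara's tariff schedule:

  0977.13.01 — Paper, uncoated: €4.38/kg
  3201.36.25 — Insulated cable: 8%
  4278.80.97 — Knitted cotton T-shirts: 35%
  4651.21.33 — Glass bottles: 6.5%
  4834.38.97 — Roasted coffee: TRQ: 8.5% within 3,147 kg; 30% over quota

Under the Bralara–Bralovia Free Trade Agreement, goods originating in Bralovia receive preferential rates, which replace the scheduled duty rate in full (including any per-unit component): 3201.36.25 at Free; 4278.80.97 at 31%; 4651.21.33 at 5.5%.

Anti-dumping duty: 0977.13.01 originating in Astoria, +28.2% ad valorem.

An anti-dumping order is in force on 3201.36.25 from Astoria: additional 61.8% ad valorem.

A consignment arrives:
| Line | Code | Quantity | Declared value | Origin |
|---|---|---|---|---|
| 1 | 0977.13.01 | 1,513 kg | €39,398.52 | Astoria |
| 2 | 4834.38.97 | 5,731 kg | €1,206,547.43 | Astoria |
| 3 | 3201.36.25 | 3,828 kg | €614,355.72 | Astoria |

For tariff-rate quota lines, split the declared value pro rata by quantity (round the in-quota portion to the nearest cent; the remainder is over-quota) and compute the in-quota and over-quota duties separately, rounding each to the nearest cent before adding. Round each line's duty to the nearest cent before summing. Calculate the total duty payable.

€666,076.19

Line 1 (0977.13.01, Astoria, 1,513 kg, €39,398.52):
Base rate for 0977.13.01 is €4.38/kg.
Additional duty on 0977.13.01 from Astoria: +28.2% ad valorem. Applied ad valorem rate = 28.2%.
Duty = €39,398.52 × 28.2% + 1,513 × €4.38 = €17,737.32.
Line 2 (4834.38.97, Astoria, 5,731 kg, €1,206,547.43):
Code 4834.38.97 is under a tariff-rate quota (threshold 3,147 kg). In-quota: 3,147 kg at 8.5%; over-quota: 2,584 kg at 30%.
Pro-rata value split: in-quota = €1,206,547.43 × 3,147/5,731 = €662,537.91; over-quota = €1,206,547.43 − €662,537.91 = €544,009.52.
In-quota duty = €662,537.91 × 8.5% = €56,315.72. Over-quota duty = €544,009.52 × 30% = €163,202.86.
Line duty = €56,315.72 + €163,202.86 = €219,518.58.
Line 3 (3201.36.25, Astoria, 3,828 kg, €614,355.72):
Base rate for 3201.36.25 is 8%.
3201.36.25 has an FTA preferential rate, but origin Astoria is not Bralovia; base rate stands.
Additional duty on 3201.36.25 from Astoria: +61.8%. Applied ad valorem rate: 8% + 61.8% = 69.8%.
Duty = €614,355.72 × 69.8% = €428,820.29.
Total = €17,737.32 + €219,518.58 + €428,820.29 = €666,076.19.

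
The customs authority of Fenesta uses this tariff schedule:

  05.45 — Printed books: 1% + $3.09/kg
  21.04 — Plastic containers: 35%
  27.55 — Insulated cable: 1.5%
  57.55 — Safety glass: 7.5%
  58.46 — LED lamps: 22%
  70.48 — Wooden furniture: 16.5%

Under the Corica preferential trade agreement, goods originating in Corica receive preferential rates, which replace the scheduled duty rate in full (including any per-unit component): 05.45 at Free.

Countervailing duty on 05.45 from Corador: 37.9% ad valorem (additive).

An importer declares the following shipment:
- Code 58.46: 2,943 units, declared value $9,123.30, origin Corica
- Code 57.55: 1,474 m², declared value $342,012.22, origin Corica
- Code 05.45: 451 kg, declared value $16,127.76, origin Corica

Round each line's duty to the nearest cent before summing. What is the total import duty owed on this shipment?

Line 1 (58.46, Corica, 2,943 units, $9,123.30):
Base rate for 58.46 is 22%.
Origin Corica is the FTA partner but 58.46 is not on the preference list; base rate stands.
Duty = $9,123.30 × 22% = $2,007.13.
Line 2 (57.55, Corica, 1,474 m², $342,012.22):
Base rate for 57.55 is 7.5%.
Origin Corica is the FTA partner but 57.55 is not on the preference list; base rate stands.
Duty = $342,012.22 × 7.5% = $25,650.92.
Line 3 (05.45, Corica, 451 kg, $16,127.76):
Base rate for 05.45 is 1% + $3.09/kg.
Origin Corica qualifies under the Fenesta–Corica agreement and 05.45 is covered: preferential rate Free applies instead.
The additional-duty order on 05.45 targets Corador, not Corica; it does not apply.
Duty = $16,127.76 × 0% = $0.00.
Total = $2,007.13 + $25,650.92 + $0.00 = $27,658.05.

$27,658.05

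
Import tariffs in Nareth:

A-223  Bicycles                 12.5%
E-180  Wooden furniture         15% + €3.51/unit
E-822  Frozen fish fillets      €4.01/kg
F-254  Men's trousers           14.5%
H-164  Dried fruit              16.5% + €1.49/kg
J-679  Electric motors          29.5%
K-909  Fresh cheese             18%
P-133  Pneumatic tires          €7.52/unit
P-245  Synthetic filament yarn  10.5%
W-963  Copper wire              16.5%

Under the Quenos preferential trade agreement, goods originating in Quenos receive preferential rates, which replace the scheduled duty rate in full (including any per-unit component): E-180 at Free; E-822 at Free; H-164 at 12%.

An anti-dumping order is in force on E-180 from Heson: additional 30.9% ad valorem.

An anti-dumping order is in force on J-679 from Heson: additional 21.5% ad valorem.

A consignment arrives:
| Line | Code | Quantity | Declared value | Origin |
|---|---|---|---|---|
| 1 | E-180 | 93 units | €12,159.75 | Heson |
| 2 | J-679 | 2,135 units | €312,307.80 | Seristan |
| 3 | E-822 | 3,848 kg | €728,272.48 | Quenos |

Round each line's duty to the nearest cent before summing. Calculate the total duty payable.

Line 1 (E-180, Heson, 93 units, €12,159.75):
Base rate for E-180 is 15% + €3.51/unit.
E-180 has an FTA preferential rate, but origin Heson is not Quenos; base rate stands.
Additional duty on E-180 from Heson: +30.9%. Applied ad valorem rate: 15% + 30.9% = 45.9%.
Duty = €12,159.75 × 45.9% + 93 × €3.51 = €5,907.76.
Line 2 (J-679, Seristan, 2,135 units, €312,307.80):
Base rate for J-679 is 29.5%.
The additional-duty order on J-679 targets Heson, not Seristan; it does not apply.
Duty = €312,307.80 × 29.5% = €92,130.80.
Line 3 (E-822, Quenos, 3,848 kg, €728,272.48):
Base rate for E-822 is €4.01/kg.
Origin Quenos qualifies under the Nareth–Quenos agreement and E-822 is covered: preferential rate Free applies instead.
Duty = €728,272.48 × 0% = €0.00.
Total = €5,907.76 + €92,130.80 + €0.00 = €98,038.56.

€98,038.56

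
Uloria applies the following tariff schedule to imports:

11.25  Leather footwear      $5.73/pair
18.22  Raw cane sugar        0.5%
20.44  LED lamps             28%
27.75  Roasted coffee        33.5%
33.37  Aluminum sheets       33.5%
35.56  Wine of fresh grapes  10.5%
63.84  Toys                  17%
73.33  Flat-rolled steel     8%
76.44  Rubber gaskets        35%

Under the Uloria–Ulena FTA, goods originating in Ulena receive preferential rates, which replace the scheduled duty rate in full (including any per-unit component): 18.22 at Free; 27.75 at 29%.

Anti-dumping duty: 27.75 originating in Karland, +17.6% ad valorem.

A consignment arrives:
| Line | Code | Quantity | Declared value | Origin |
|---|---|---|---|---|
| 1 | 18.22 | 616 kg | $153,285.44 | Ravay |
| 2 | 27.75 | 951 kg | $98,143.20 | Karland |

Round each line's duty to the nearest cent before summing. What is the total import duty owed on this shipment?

Line 1 (18.22, Ravay, 616 kg, $153,285.44):
Base rate for 18.22 is 0.5%.
18.22 has an FTA preferential rate, but origin Ravay is not Ulena; base rate stands.
Duty = $153,285.44 × 0.5% = $766.43.
Line 2 (27.75, Karland, 951 kg, $98,143.20):
Base rate for 27.75 is 33.5%.
27.75 has an FTA preferential rate, but origin Karland is not Ulena; base rate stands.
Additional duty on 27.75 from Karland: +17.6%. Applied ad valorem rate: 33.5% + 17.6% = 51.1%.
Duty = $98,143.20 × 51.1% = $50,151.18.
Total = $766.43 + $50,151.18 = $50,917.61.

$50,917.61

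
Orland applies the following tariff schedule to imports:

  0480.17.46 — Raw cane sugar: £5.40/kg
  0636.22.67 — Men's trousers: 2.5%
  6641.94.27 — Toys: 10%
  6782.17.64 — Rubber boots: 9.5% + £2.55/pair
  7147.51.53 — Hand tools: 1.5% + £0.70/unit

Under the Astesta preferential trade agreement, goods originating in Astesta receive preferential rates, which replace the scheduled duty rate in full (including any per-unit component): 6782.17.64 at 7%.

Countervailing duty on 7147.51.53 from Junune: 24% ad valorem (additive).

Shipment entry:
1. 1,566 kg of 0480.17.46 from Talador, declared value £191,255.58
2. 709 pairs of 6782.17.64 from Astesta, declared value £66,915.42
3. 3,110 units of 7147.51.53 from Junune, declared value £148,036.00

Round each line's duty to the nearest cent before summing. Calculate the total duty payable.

Line 1 (0480.17.46, Talador, 1,566 kg, £191,255.58):
Base rate for 0480.17.46 is £5.40/kg.
Duty = 1,566 × £5.40 = £8,456.40.
Line 2 (6782.17.64, Astesta, 709 pairs, £66,915.42):
Base rate for 6782.17.64 is 9.5% + £2.55/pair.
Origin Astesta qualifies under the Orland–Astesta agreement and 6782.17.64 is covered: preferential rate 7% applies instead.
Duty = £66,915.42 × 7% = £4,684.08.
Line 3 (7147.51.53, Junune, 3,110 units, £148,036.00):
Base rate for 7147.51.53 is 1.5% + £0.70/unit.
Additional duty on 7147.51.53 from Junune: +24%. Applied ad valorem rate: 1.5% + 24% = 25.5%.
Duty = £148,036.00 × 25.5% + 3,110 × £0.70 = £39,926.18.
Total = £8,456.40 + £4,684.08 + £39,926.18 = £53,066.66.

£53,066.66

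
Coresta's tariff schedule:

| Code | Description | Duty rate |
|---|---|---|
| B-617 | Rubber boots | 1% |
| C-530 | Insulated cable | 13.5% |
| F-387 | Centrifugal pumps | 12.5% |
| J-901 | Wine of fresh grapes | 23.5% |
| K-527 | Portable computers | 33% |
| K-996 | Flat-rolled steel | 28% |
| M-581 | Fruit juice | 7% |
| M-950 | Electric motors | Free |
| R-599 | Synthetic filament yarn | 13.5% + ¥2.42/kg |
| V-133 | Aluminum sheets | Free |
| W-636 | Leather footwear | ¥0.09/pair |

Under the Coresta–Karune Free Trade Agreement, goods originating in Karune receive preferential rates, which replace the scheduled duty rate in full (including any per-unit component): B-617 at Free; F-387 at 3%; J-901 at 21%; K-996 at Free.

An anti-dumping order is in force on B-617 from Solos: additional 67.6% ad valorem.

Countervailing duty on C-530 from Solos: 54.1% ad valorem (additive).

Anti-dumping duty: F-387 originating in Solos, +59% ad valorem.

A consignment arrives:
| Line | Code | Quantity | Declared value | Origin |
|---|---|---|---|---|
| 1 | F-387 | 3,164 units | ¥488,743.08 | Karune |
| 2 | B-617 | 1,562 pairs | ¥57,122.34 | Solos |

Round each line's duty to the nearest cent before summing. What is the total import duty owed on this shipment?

Line 1 (F-387, Karune, 3,164 units, ¥488,743.08):
Base rate for F-387 is 12.5%.
Origin Karune qualifies under the Coresta–Karune agreement and F-387 is covered: preferential rate 3% applies instead.
The additional-duty order on F-387 targets Solos, not Karune; it does not apply.
Duty = ¥488,743.08 × 3% = ¥14,662.29.
Line 2 (B-617, Solos, 1,562 pairs, ¥57,122.34):
Base rate for B-617 is 1%.
B-617 has an FTA preferential rate, but origin Solos is not Karune; base rate stands.
Additional duty on B-617 from Solos: +67.6%. Applied ad valorem rate: 1% + 67.6% = 68.6%.
Duty = ¥57,122.34 × 68.6% = ¥39,185.93.
Total = ¥14,662.29 + ¥39,185.93 = ¥53,848.22.

¥53,848.22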